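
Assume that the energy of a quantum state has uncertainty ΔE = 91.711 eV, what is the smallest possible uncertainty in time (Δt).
3.589 as

Using the energy-time uncertainty principle:
ΔEΔt ≥ ℏ/2

The minimum uncertainty in time is:
Δt_min = ℏ/(2ΔE)
Δt_min = (1.055e-34 J·s) / (2 × 1.469e-17 J)
Δt_min = 3.589e-18 s = 3.589 as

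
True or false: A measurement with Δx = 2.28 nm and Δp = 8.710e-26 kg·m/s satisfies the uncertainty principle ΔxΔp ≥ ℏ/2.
Yes, it satisfies the uncertainty principle.

Calculate the product ΔxΔp:
ΔxΔp = (2.280e-09 m) × (8.710e-26 kg·m/s)
ΔxΔp = 1.986e-34 J·s

Compare to the minimum allowed value ℏ/2:
ℏ/2 = 5.273e-35 J·s

Since ΔxΔp = 1.986e-34 J·s ≥ 5.273e-35 J·s = ℏ/2,
the measurement satisfies the uncertainty principle.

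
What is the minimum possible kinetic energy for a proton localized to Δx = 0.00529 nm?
185.371 meV

Localizing a particle requires giving it sufficient momentum uncertainty:

1. From uncertainty principle: Δp ≥ ℏ/(2Δx)
   Δp_min = (1.055e-34 J·s) / (2 × 5.290e-12 m)
   Δp_min = 9.968e-24 kg·m/s

2. This momentum uncertainty corresponds to kinetic energy:
   KE ≈ (Δp)²/(2m) = (9.968e-24)²/(2 × 1.673e-27 kg)
   KE = 2.970e-20 J = 185.371 meV

Tighter localization requires more energy.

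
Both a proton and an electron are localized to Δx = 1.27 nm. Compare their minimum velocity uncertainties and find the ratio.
The electron has the larger minimum velocity uncertainty, by a ratio of 1836.2.

For both particles, Δp_min = ℏ/(2Δx) = 4.152e-26 kg·m/s (same for both).

The velocity uncertainty is Δv = Δp/m:
- proton: Δv = 4.152e-26 / 1.673e-27 = 2.482e+01 m/s = 24.822 m/s
- electron: Δv = 4.152e-26 / 9.109e-31 = 4.558e+04 m/s = 45.578 km/s

Ratio: 4.558e+04 / 2.482e+01 = 1836.2

The lighter particle has larger velocity uncertainty because Δv ∝ 1/m.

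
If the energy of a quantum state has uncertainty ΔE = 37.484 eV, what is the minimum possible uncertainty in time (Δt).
8.780 as

Using the energy-time uncertainty principle:
ΔEΔt ≥ ℏ/2

The minimum uncertainty in time is:
Δt_min = ℏ/(2ΔE)
Δt_min = (1.055e-34 J·s) / (2 × 6.006e-18 J)
Δt_min = 8.780e-18 s = 8.780 as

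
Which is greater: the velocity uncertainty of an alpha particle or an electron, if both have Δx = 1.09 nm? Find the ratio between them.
The electron has the larger minimum velocity uncertainty, by a ratio of 7294.3.

For both particles, Δp_min = ℏ/(2Δx) = 4.837e-26 kg·m/s (same for both).

The velocity uncertainty is Δv = Δp/m:
- alpha particle: Δv = 4.837e-26 / 6.645e-27 = 7.280e+00 m/s = 7.280 m/s
- electron: Δv = 4.837e-26 / 9.109e-31 = 5.310e+04 m/s = 53.104 km/s

Ratio: 5.310e+04 / 7.280e+00 = 7294.3

The lighter particle has larger velocity uncertainty because Δv ∝ 1/m.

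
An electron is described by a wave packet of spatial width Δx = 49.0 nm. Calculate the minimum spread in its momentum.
1.076 × 10^-27 kg·m/s

For a wave packet, the spatial width Δx and momentum spread Δp are related by the uncertainty principle:
ΔxΔp ≥ ℏ/2

The minimum momentum spread is:
Δp_min = ℏ/(2Δx)
Δp_min = (1.055e-34 J·s) / (2 × 4.900e-08 m)
Δp_min = 1.076e-27 kg·m/s

A wave packet cannot have both a well-defined position and well-defined momentum.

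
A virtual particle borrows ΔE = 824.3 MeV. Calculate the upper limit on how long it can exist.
3.993 × 10^-25 s

Using the energy-time uncertainty principle:
ΔEΔt ≥ ℏ/2

For a virtual particle borrowing energy ΔE, the maximum lifetime is:
Δt_max = ℏ/(2ΔE)

Converting energy:
ΔE = 824.3 MeV = 1.321e-10 J

Δt_max = (1.055e-34 J·s) / (2 × 1.321e-10 J)
Δt_max = 3.993e-25 s = 3.993 × 10^-25 s

Virtual particles with higher borrowed energy exist for shorter times.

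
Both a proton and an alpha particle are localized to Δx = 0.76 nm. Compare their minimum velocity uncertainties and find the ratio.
The proton has the larger minimum velocity uncertainty, by a ratio of 4.0.

For both particles, Δp_min = ℏ/(2Δx) = 6.938e-26 kg·m/s (same for both).

The velocity uncertainty is Δv = Δp/m:
- proton: Δv = 6.938e-26 / 1.673e-27 = 4.148e+01 m/s = 41.480 m/s
- alpha particle: Δv = 6.938e-26 / 6.645e-27 = 1.044e+01 m/s = 10.441 m/s

Ratio: 4.148e+01 / 1.044e+01 = 4.0

The lighter particle has larger velocity uncertainty because Δv ∝ 1/m.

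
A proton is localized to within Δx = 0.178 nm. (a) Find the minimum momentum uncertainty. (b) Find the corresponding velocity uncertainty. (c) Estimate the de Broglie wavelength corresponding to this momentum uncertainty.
(a) Δp_min = 2.962 × 10^-25 kg·m/s
(b) Δv_min = 177.104 m/s
(c) λ_dB = 2.237 nm

Step-by-step:

(a) From the uncertainty principle:
Δp_min = ℏ/(2Δx) = (1.055e-34 J·s)/(2 × 1.780e-10 m) = 2.962e-25 kg·m/s

(b) The velocity uncertainty:
Δv = Δp/m = (2.962e-25 kg·m/s)/(1.673e-27 kg) = 1.771e+02 m/s = 177.104 m/s

(c) The de Broglie wavelength for this momentum:
λ = h/p = (6.626e-34 J·s)/(2.962e-25 kg·m/s) = 2.237e-09 m = 2.237 nm

Note: The de Broglie wavelength is comparable to the localization size, as expected from wave-particle duality.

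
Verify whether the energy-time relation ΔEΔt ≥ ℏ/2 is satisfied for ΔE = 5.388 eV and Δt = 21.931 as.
No, it violates the uncertainty relation.

Calculate the product ΔEΔt:
ΔE = 5.388 eV = 8.633e-19 J
ΔEΔt = (8.633e-19 J) × (2.193e-17 s)
ΔEΔt = 1.893e-35 J·s

Compare to the minimum allowed value ℏ/2:
ℏ/2 = 5.273e-35 J·s

Since ΔEΔt = 1.893e-35 J·s < 5.273e-35 J·s = ℏ/2,
this violates the uncertainty relation.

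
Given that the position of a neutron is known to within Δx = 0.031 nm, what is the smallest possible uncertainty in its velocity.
1.016 km/s

Using the Heisenberg uncertainty principle and Δp = mΔv:
ΔxΔp ≥ ℏ/2
Δx(mΔv) ≥ ℏ/2

The minimum uncertainty in velocity is:
Δv_min = ℏ/(2mΔx)
Δv_min = (1.055e-34 J·s) / (2 × 1.675e-27 kg × 3.100e-11 m)
Δv_min = 1.016e+03 m/s = 1.016 km/s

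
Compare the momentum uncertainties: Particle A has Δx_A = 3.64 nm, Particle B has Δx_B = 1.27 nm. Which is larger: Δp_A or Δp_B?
Particle B has the larger minimum momentum uncertainty, by a factor of 2.87.

For each particle, the minimum momentum uncertainty is Δp_min = ℏ/(2Δx):

Particle A: Δp_A = ℏ/(2×3.640e-09 m) = 1.449e-26 kg·m/s
Particle B: Δp_B = ℏ/(2×1.270e-09 m) = 4.152e-26 kg·m/s

Ratio: Δp_B/Δp_A = 2.87

Since Δp_min ∝ 1/Δx, the particle with smaller position uncertainty (B) has larger momentum uncertainty.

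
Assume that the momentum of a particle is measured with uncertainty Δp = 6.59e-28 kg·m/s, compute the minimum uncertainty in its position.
80.013 nm

Using the Heisenberg uncertainty principle:
ΔxΔp ≥ ℏ/2

The minimum uncertainty in position is:
Δx_min = ℏ/(2Δp)
Δx_min = (1.055e-34 J·s) / (2 × 6.590e-28 kg·m/s)
Δx_min = 8.001e-08 m = 80.013 nm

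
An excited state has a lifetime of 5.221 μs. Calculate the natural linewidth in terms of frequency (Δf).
15.242 kHz

Using the energy-time uncertainty principle and E = hf:
ΔEΔt ≥ ℏ/2
hΔf·Δt ≥ ℏ/2

The minimum frequency uncertainty is:
Δf = ℏ/(2hτ) = 1/(4πτ)
Δf = 1/(4π × 5.221e-06 s)
Δf = 1.524e+04 Hz = 15.242 kHz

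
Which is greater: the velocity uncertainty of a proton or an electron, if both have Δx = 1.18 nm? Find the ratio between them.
The electron has the larger minimum velocity uncertainty, by a ratio of 1836.2.

For both particles, Δp_min = ℏ/(2Δx) = 4.469e-26 kg·m/s (same for both).

The velocity uncertainty is Δv = Δp/m:
- proton: Δv = 4.469e-26 / 1.673e-27 = 2.672e+01 m/s = 26.716 m/s
- electron: Δv = 4.469e-26 / 9.109e-31 = 4.905e+04 m/s = 49.054 km/s

Ratio: 4.905e+04 / 2.672e+01 = 1836.2

The lighter particle has larger velocity uncertainty because Δv ∝ 1/m.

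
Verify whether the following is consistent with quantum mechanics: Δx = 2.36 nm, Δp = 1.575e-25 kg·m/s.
Yes, it satisfies the uncertainty principle.

Calculate the product ΔxΔp:
ΔxΔp = (2.360e-09 m) × (1.575e-25 kg·m/s)
ΔxΔp = 3.717e-34 J·s

Compare to the minimum allowed value ℏ/2:
ℏ/2 = 5.273e-35 J·s

Since ΔxΔp = 3.717e-34 J·s ≥ 5.273e-35 J·s = ℏ/2,
the measurement satisfies the uncertainty principle.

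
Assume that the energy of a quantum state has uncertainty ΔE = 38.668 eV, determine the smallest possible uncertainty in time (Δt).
8.511 as

Using the energy-time uncertainty principle:
ΔEΔt ≥ ℏ/2

The minimum uncertainty in time is:
Δt_min = ℏ/(2ΔE)
Δt_min = (1.055e-34 J·s) / (2 × 6.195e-18 J)
Δt_min = 8.511e-18 s = 8.511 as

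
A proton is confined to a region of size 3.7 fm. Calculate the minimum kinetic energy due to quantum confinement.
378.923 keV

Using the uncertainty principle:

1. Position uncertainty: Δx ≈ 3.700e-15 m
2. Minimum momentum uncertainty: Δp = ℏ/(2Δx) = 1.425e-20 kg·m/s
3. Minimum kinetic energy:
   KE = (Δp)²/(2m) = (1.425e-20)²/(2 × 1.673e-27 kg)
   KE = 6.071e-14 J = 378.923 keV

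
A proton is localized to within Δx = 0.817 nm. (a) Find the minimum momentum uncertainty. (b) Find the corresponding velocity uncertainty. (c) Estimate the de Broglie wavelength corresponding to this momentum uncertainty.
(a) Δp_min = 6.454 × 10^-26 kg·m/s
(b) Δv_min = 38.586 m/s
(c) λ_dB = 10.267 nm

Step-by-step:

(a) From the uncertainty principle:
Δp_min = ℏ/(2Δx) = (1.055e-34 J·s)/(2 × 8.170e-10 m) = 6.454e-26 kg·m/s

(b) The velocity uncertainty:
Δv = Δp/m = (6.454e-26 kg·m/s)/(1.673e-27 kg) = 3.859e+01 m/s = 38.586 m/s

(c) The de Broglie wavelength for this momentum:
λ = h/p = (6.626e-34 J·s)/(6.454e-26 kg·m/s) = 1.027e-08 m = 10.267 nm

Note: The de Broglie wavelength is comparable to the localization size, as expected from wave-particle duality.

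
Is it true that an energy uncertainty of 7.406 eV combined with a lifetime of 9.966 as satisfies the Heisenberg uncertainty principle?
No, it violates the uncertainty relation.

Calculate the product ΔEΔt:
ΔE = 7.406 eV = 1.187e-18 J
ΔEΔt = (1.187e-18 J) × (9.966e-18 s)
ΔEΔt = 1.183e-35 J·s

Compare to the minimum allowed value ℏ/2:
ℏ/2 = 5.273e-35 J·s

Since ΔEΔt = 1.183e-35 J·s < 5.273e-35 J·s = ℏ/2,
this violates the uncertainty relation.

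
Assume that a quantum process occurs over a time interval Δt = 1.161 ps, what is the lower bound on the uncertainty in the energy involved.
283.468 μeV

Using the energy-time uncertainty principle:
ΔEΔt ≥ ℏ/2

The minimum uncertainty in energy is:
ΔE_min = ℏ/(2Δt)
ΔE_min = (1.055e-34 J·s) / (2 × 1.161e-12 s)
ΔE_min = 4.542e-23 J = 283.468 μeV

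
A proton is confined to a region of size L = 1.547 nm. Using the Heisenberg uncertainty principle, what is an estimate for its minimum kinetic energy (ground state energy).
2.168 μeV

Using the uncertainty principle to estimate ground state energy:

1. The position uncertainty is approximately the confinement size:
   Δx ≈ L = 1.547e-09 m

2. From ΔxΔp ≥ ℏ/2, the minimum momentum uncertainty is:
   Δp ≈ ℏ/(2L) = 3.408e-26 kg·m/s

3. The kinetic energy is approximately:
   KE ≈ (Δp)²/(2m) = (3.408e-26)²/(2 × 1.673e-27 kg)
   KE ≈ 3.473e-25 J = 2.168 μeV

This is an order-of-magnitude estimate of the ground state energy.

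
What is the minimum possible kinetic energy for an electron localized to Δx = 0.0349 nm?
7.820 eV

Localizing a particle requires giving it sufficient momentum uncertainty:

1. From uncertainty principle: Δp ≥ ℏ/(2Δx)
   Δp_min = (1.055e-34 J·s) / (2 × 3.490e-11 m)
   Δp_min = 1.511e-24 kg·m/s

2. This momentum uncertainty corresponds to kinetic energy:
   KE ≈ (Δp)²/(2m) = (1.511e-24)²/(2 × 9.109e-31 kg)
   KE = 1.253e-18 J = 7.820 eV

Tighter localization requires more energy.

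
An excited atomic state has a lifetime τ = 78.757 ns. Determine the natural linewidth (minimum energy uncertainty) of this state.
4.179 neV

Using the energy-time uncertainty principle:
ΔEΔt ≥ ℏ/2

The lifetime τ represents the time uncertainty Δt.
The natural linewidth (minimum energy uncertainty) is:

ΔE = ℏ/(2τ)
ΔE = (1.055e-34 J·s) / (2 × 7.876e-08 s)
ΔE = 6.695e-28 J = 4.179 neV

This natural linewidth limits the precision of spectroscopic measurements.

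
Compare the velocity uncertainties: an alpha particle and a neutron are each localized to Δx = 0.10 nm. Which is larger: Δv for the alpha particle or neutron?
The neutron has the larger minimum velocity uncertainty, by a ratio of 4.0.

For both particles, Δp_min = ℏ/(2Δx) = 5.273e-25 kg·m/s (same for both).

The velocity uncertainty is Δv = Δp/m:
- alpha particle: Δv = 5.273e-25 / 6.645e-27 = 7.935e+01 m/s = 79.355 m/s
- neutron: Δv = 5.273e-25 / 1.675e-27 = 3.148e+02 m/s = 314.811 m/s

Ratio: 3.148e+02 / 7.935e+01 = 4.0

The lighter particle has larger velocity uncertainty because Δv ∝ 1/m.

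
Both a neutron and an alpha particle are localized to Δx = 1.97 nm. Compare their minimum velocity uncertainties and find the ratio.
The neutron has the larger minimum velocity uncertainty, by a ratio of 4.0.

For both particles, Δp_min = ℏ/(2Δx) = 2.677e-26 kg·m/s (same for both).

The velocity uncertainty is Δv = Δp/m:
- neutron: Δv = 2.677e-26 / 1.675e-27 = 1.598e+01 m/s = 15.980 m/s
- alpha particle: Δv = 2.677e-26 / 6.645e-27 = 4.028e+00 m/s = 4.028 m/s

Ratio: 1.598e+01 / 4.028e+00 = 4.0

The lighter particle has larger velocity uncertainty because Δv ∝ 1/m.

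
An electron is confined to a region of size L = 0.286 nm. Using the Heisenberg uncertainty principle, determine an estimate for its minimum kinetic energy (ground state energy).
116.448 meV

Using the uncertainty principle to estimate ground state energy:

1. The position uncertainty is approximately the confinement size:
   Δx ≈ L = 2.860e-10 m

2. From ΔxΔp ≥ ℏ/2, the minimum momentum uncertainty is:
   Δp ≈ ℏ/(2L) = 1.844e-25 kg·m/s

3. The kinetic energy is approximately:
   KE ≈ (Δp)²/(2m) = (1.844e-25)²/(2 × 9.109e-31 kg)
   KE ≈ 1.866e-20 J = 116.448 meV

This is an order-of-magnitude estimate of the ground state energy.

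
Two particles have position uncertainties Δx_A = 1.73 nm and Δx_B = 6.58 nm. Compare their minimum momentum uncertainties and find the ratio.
Particle A has the larger minimum momentum uncertainty, by a factor of 3.80.

For each particle, the minimum momentum uncertainty is Δp_min = ℏ/(2Δx):

Particle A: Δp_A = ℏ/(2×1.730e-09 m) = 3.048e-26 kg·m/s
Particle B: Δp_B = ℏ/(2×6.580e-09 m) = 8.013e-27 kg·m/s

Ratio: Δp_A/Δp_B = 3.80

Since Δp_min ∝ 1/Δx, the particle with smaller position uncertainty (A) has larger momentum uncertainty.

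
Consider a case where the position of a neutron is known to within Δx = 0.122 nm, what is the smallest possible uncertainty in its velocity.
258.042 m/s

Using the Heisenberg uncertainty principle and Δp = mΔv:
ΔxΔp ≥ ℏ/2
Δx(mΔv) ≥ ℏ/2

The minimum uncertainty in velocity is:
Δv_min = ℏ/(2mΔx)
Δv_min = (1.055e-34 J·s) / (2 × 1.675e-27 kg × 1.220e-10 m)
Δv_min = 2.580e+02 m/s = 258.042 m/s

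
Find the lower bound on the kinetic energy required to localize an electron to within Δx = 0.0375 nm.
6.773 eV

Localizing a particle requires giving it sufficient momentum uncertainty:

1. From uncertainty principle: Δp ≥ ℏ/(2Δx)
   Δp_min = (1.055e-34 J·s) / (2 × 3.750e-11 m)
   Δp_min = 1.406e-24 kg·m/s

2. This momentum uncertainty corresponds to kinetic energy:
   KE ≈ (Δp)²/(2m) = (1.406e-24)²/(2 × 9.109e-31 kg)
   KE = 1.085e-18 J = 6.773 eV

Tighter localization requires more energy.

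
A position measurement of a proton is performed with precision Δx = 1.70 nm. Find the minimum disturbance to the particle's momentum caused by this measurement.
3.102 × 10^-26 kg·m/s

The uncertainty principle implies that measuring position disturbs momentum:
ΔxΔp ≥ ℏ/2

When we measure position with precision Δx, we necessarily introduce a momentum uncertainty:
Δp ≥ ℏ/(2Δx)
Δp_min = (1.055e-34 J·s) / (2 × 1.700e-09 m)
Δp_min = 3.102e-26 kg·m/s

The more precisely we measure position, the greater the momentum disturbance.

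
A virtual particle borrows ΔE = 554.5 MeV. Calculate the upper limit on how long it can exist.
5.935 × 10^-25 s

Using the energy-time uncertainty principle:
ΔEΔt ≥ ℏ/2

For a virtual particle borrowing energy ΔE, the maximum lifetime is:
Δt_max = ℏ/(2ΔE)

Converting energy:
ΔE = 554.5 MeV = 8.884e-11 J

Δt_max = (1.055e-34 J·s) / (2 × 8.884e-11 J)
Δt_max = 5.935e-25 s = 5.935 × 10^-25 s

Virtual particles with higher borrowed energy exist for shorter times.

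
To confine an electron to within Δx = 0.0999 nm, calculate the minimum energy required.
954.403 meV

Localizing a particle requires giving it sufficient momentum uncertainty:

1. From uncertainty principle: Δp ≥ ℏ/(2Δx)
   Δp_min = (1.055e-34 J·s) / (2 × 9.990e-11 m)
   Δp_min = 5.278e-25 kg·m/s

2. This momentum uncertainty corresponds to kinetic energy:
   KE ≈ (Δp)²/(2m) = (5.278e-25)²/(2 × 9.109e-31 kg)
   KE = 1.529e-19 J = 954.403 meV

Tighter localization requires more energy.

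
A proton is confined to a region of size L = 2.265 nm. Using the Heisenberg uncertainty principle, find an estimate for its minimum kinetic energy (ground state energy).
1.011 μeV

Using the uncertainty principle to estimate ground state energy:

1. The position uncertainty is approximately the confinement size:
   Δx ≈ L = 2.265e-09 m

2. From ΔxΔp ≥ ℏ/2, the minimum momentum uncertainty is:
   Δp ≈ ℏ/(2L) = 2.328e-26 kg·m/s

3. The kinetic energy is approximately:
   KE ≈ (Δp)²/(2m) = (2.328e-26)²/(2 × 1.673e-27 kg)
   KE ≈ 1.620e-25 J = 1.011 μeV

This is an order-of-magnitude estimate of the ground state energy.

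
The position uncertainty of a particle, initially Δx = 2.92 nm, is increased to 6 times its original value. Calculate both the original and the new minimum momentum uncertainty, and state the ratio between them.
Original Δp_min = 1.806 × 10^-26 kg·m/s; new Δp'_min = 3.010 × 10^-27 kg·m/s; ratio Δp'_min/Δp_min = 1/6.

From the uncertainty principle ΔxΔp ≥ ℏ/2, the minimum momentum uncertainty is Δp_min = ℏ/(2Δx).

Original (Δx = 2.92 nm = 2.920e-09 m):
Δp_min = (1.055e-34 J·s)/(2 × 2.920e-09 m) = 1.806e-26 kg·m/s

When Δx → 6Δx:
Δp'_min = ℏ/(2 × 6Δx) = (1/6) × ℏ/(2Δx) = (1/6) × Δp_min
Δp'_min = 1/6 × 1.806e-26 kg·m/s = 3.010e-27 kg·m/s

Since Δp_min ∝ 1/Δx, when Δx is increased to 6 times its original value, Δp_min decreases to 1/6 of its original value.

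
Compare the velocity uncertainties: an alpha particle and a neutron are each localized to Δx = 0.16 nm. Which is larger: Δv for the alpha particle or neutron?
The neutron has the larger minimum velocity uncertainty, by a ratio of 4.0.

For both particles, Δp_min = ℏ/(2Δx) = 3.296e-25 kg·m/s (same for both).

The velocity uncertainty is Δv = Δp/m:
- alpha particle: Δv = 3.296e-25 / 6.645e-27 = 4.960e+01 m/s = 49.597 m/s
- neutron: Δv = 3.296e-25 / 1.675e-27 = 1.968e+02 m/s = 196.757 m/s

Ratio: 1.968e+02 / 4.960e+01 = 4.0

The lighter particle has larger velocity uncertainty because Δv ∝ 1/m.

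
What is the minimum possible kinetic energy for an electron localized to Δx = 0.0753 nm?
1.680 eV

Localizing a particle requires giving it sufficient momentum uncertainty:

1. From uncertainty principle: Δp ≥ ℏ/(2Δx)
   Δp_min = (1.055e-34 J·s) / (2 × 7.530e-11 m)
   Δp_min = 7.002e-25 kg·m/s

2. This momentum uncertainty corresponds to kinetic energy:
   KE ≈ (Δp)²/(2m) = (7.002e-25)²/(2 × 9.109e-31 kg)
   KE = 2.691e-19 J = 1.680 eV

Tighter localization requires more energy.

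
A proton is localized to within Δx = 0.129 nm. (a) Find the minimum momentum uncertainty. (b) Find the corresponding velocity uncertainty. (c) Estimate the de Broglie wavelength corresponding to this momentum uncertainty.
(a) Δp_min = 4.087 × 10^-25 kg·m/s
(b) Δv_min = 244.376 m/s
(c) λ_dB = 1.621 nm

Step-by-step:

(a) From the uncertainty principle:
Δp_min = ℏ/(2Δx) = (1.055e-34 J·s)/(2 × 1.290e-10 m) = 4.087e-25 kg·m/s

(b) The velocity uncertainty:
Δv = Δp/m = (4.087e-25 kg·m/s)/(1.673e-27 kg) = 2.444e+02 m/s = 244.376 m/s

(c) The de Broglie wavelength for this momentum:
λ = h/p = (6.626e-34 J·s)/(4.087e-25 kg·m/s) = 1.621e-09 m = 1.621 nm

Note: The de Broglie wavelength is comparable to the localization size, as expected from wave-particle duality.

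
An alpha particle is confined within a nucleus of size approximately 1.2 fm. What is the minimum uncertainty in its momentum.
4.394 × 10^-20 kg·m/s

Using the Heisenberg uncertainty principle:
ΔxΔp ≥ ℏ/2

With Δx ≈ L = 1.200e-15 m (the confinement size):
Δp_min = ℏ/(2Δx)
Δp_min = (1.055e-34 J·s) / (2 × 1.200e-15 m)
Δp_min = 4.394e-20 kg·m/s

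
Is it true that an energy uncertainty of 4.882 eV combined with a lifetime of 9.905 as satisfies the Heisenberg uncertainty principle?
No, it violates the uncertainty relation.

Calculate the product ΔEΔt:
ΔE = 4.882 eV = 7.822e-19 J
ΔEΔt = (7.822e-19 J) × (9.905e-18 s)
ΔEΔt = 7.748e-36 J·s

Compare to the minimum allowed value ℏ/2:
ℏ/2 = 5.273e-35 J·s

Since ΔEΔt = 7.748e-36 J·s < 5.273e-35 J·s = ℏ/2,
this violates the uncertainty relation.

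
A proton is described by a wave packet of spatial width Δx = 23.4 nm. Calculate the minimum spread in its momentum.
2.253 × 10^-27 kg·m/s

For a wave packet, the spatial width Δx and momentum spread Δp are related by the uncertainty principle:
ΔxΔp ≥ ℏ/2

The minimum momentum spread is:
Δp_min = ℏ/(2Δx)
Δp_min = (1.055e-34 J·s) / (2 × 2.340e-08 m)
Δp_min = 2.253e-27 kg·m/s

A wave packet cannot have both a well-defined position and well-defined momentum.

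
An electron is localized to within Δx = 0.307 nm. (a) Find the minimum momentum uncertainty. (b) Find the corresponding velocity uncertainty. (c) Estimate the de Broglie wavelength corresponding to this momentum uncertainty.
(a) Δp_min = 1.718 × 10^-25 kg·m/s
(b) Δv_min = 188.547 km/s
(c) λ_dB = 3.858 nm

Step-by-step:

(a) From the uncertainty principle:
Δp_min = ℏ/(2Δx) = (1.055e-34 J·s)/(2 × 3.070e-10 m) = 1.718e-25 kg·m/s

(b) The velocity uncertainty:
Δv = Δp/m = (1.718e-25 kg·m/s)/(9.109e-31 kg) = 1.885e+05 m/s = 188.547 km/s

(c) The de Broglie wavelength for this momentum:
λ = h/p = (6.626e-34 J·s)/(1.718e-25 kg·m/s) = 3.858e-09 m = 3.858 nm

Note: The de Broglie wavelength is comparable to the localization size, as expected from wave-particle duality.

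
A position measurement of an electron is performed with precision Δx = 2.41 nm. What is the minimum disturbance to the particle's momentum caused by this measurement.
2.188 × 10^-26 kg·m/s

The uncertainty principle implies that measuring position disturbs momentum:
ΔxΔp ≥ ℏ/2

When we measure position with precision Δx, we necessarily introduce a momentum uncertainty:
Δp ≥ ℏ/(2Δx)
Δp_min = (1.055e-34 J·s) / (2 × 2.410e-09 m)
Δp_min = 2.188e-26 kg·m/s

The more precisely we measure position, the greater the momentum disturbance.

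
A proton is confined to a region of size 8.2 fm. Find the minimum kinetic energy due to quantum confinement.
77.148 keV

Using the uncertainty principle:

1. Position uncertainty: Δx ≈ 8.200e-15 m
2. Minimum momentum uncertainty: Δp = ℏ/(2Δx) = 6.430e-21 kg·m/s
3. Minimum kinetic energy:
   KE = (Δp)²/(2m) = (6.430e-21)²/(2 × 1.673e-27 kg)
   KE = 1.236e-14 J = 77.148 keV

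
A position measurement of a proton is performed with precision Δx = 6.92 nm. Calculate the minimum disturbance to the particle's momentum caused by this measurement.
7.620 × 10^-27 kg·m/s

The uncertainty principle implies that measuring position disturbs momentum:
ΔxΔp ≥ ℏ/2

When we measure position with precision Δx, we necessarily introduce a momentum uncertainty:
Δp ≥ ℏ/(2Δx)
Δp_min = (1.055e-34 J·s) / (2 × 6.920e-09 m)
Δp_min = 7.620e-27 kg·m/s

The more precisely we measure position, the greater the momentum disturbance.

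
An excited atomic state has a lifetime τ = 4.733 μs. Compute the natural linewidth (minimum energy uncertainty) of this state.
69.534 peV

Using the energy-time uncertainty principle:
ΔEΔt ≥ ℏ/2

The lifetime τ represents the time uncertainty Δt.
The natural linewidth (minimum energy uncertainty) is:

ΔE = ℏ/(2τ)
ΔE = (1.055e-34 J·s) / (2 × 4.733e-06 s)
ΔE = 1.114e-29 J = 69.534 peV

This natural linewidth limits the precision of spectroscopic measurements.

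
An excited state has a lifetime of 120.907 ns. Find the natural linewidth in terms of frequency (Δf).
658.171 kHz

Using the energy-time uncertainty principle and E = hf:
ΔEΔt ≥ ℏ/2
hΔf·Δt ≥ ℏ/2

The minimum frequency uncertainty is:
Δf = ℏ/(2hτ) = 1/(4πτ)
Δf = 1/(4π × 1.209e-07 s)
Δf = 6.582e+05 Hz = 658.171 kHz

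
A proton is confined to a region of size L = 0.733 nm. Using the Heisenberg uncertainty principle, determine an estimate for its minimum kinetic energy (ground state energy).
9.655 μeV

Using the uncertainty principle to estimate ground state energy:

1. The position uncertainty is approximately the confinement size:
   Δx ≈ L = 7.330e-10 m

2. From ΔxΔp ≥ ℏ/2, the minimum momentum uncertainty is:
   Δp ≈ ℏ/(2L) = 7.194e-26 kg·m/s

3. The kinetic energy is approximately:
   KE ≈ (Δp)²/(2m) = (7.194e-26)²/(2 × 1.673e-27 kg)
   KE ≈ 1.547e-24 J = 9.655 μeV

This is an order-of-magnitude estimate of the ground state energy.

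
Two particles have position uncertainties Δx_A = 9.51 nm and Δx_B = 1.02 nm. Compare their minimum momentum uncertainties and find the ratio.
Particle B has the larger minimum momentum uncertainty, by a factor of 9.32.

For each particle, the minimum momentum uncertainty is Δp_min = ℏ/(2Δx):

Particle A: Δp_A = ℏ/(2×9.510e-09 m) = 5.545e-27 kg·m/s
Particle B: Δp_B = ℏ/(2×1.020e-09 m) = 5.169e-26 kg·m/s

Ratio: Δp_B/Δp_A = 9.32

Since Δp_min ∝ 1/Δx, the particle with smaller position uncertainty (B) has larger momentum uncertainty.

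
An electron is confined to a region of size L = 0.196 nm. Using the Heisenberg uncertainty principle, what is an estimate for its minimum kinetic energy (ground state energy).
247.942 meV

Using the uncertainty principle to estimate ground state energy:

1. The position uncertainty is approximately the confinement size:
   Δx ≈ L = 1.960e-10 m

2. From ΔxΔp ≥ ℏ/2, the minimum momentum uncertainty is:
   Δp ≈ ℏ/(2L) = 2.690e-25 kg·m/s

3. The kinetic energy is approximately:
   KE ≈ (Δp)²/(2m) = (2.690e-25)²/(2 × 9.109e-31 kg)
   KE ≈ 3.972e-20 J = 247.942 meV

This is an order-of-magnitude estimate of the ground state energy.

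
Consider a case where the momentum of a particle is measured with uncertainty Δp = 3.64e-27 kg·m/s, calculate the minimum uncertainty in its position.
14.486 nm

Using the Heisenberg uncertainty principle:
ΔxΔp ≥ ℏ/2

The minimum uncertainty in position is:
Δx_min = ℏ/(2Δp)
Δx_min = (1.055e-34 J·s) / (2 × 3.640e-27 kg·m/s)
Δx_min = 1.449e-08 m = 14.486 nm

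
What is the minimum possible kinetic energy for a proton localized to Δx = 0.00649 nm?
123.159 meV

Localizing a particle requires giving it sufficient momentum uncertainty:

1. From uncertainty principle: Δp ≥ ℏ/(2Δx)
   Δp_min = (1.055e-34 J·s) / (2 × 6.490e-12 m)
   Δp_min = 8.125e-24 kg·m/s

2. This momentum uncertainty corresponds to kinetic energy:
   KE ≈ (Δp)²/(2m) = (8.125e-24)²/(2 × 1.673e-27 kg)
   KE = 1.973e-20 J = 123.159 meV

Tighter localization requires more energy.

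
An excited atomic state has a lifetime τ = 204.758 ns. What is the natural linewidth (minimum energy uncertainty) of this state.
1.607 neV

Using the energy-time uncertainty principle:
ΔEΔt ≥ ℏ/2

The lifetime τ represents the time uncertainty Δt.
The natural linewidth (minimum energy uncertainty) is:

ΔE = ℏ/(2τ)
ΔE = (1.055e-34 J·s) / (2 × 2.048e-07 s)
ΔE = 2.575e-28 J = 1.607 neV

This natural linewidth limits the precision of spectroscopic measurements.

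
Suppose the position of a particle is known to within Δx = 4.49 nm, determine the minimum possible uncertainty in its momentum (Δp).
1.174 × 10^-26 kg·m/s

Using the Heisenberg uncertainty principle:
ΔxΔp ≥ ℏ/2

The minimum uncertainty in momentum is:
Δp_min = ℏ/(2Δx)
Δp_min = (1.055e-34 J·s) / (2 × 4.490e-09 m)
Δp_min = 1.174e-26 kg·m/s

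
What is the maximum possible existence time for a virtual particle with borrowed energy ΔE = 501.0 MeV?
6.569 × 10^-25 s

Using the energy-time uncertainty principle:
ΔEΔt ≥ ℏ/2

For a virtual particle borrowing energy ΔE, the maximum lifetime is:
Δt_max = ℏ/(2ΔE)

Converting energy:
ΔE = 501.0 MeV = 8.027e-11 J

Δt_max = (1.055e-34 J·s) / (2 × 8.027e-11 J)
Δt_max = 6.569e-25 s = 6.569 × 10^-25 s

Virtual particles with higher borrowed energy exist for shorter times.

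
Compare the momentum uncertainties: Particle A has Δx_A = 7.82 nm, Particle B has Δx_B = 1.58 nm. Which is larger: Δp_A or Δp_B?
Particle B has the larger minimum momentum uncertainty, by a factor of 4.95.

For each particle, the minimum momentum uncertainty is Δp_min = ℏ/(2Δx):

Particle A: Δp_A = ℏ/(2×7.820e-09 m) = 6.743e-27 kg·m/s
Particle B: Δp_B = ℏ/(2×1.580e-09 m) = 3.337e-26 kg·m/s

Ratio: Δp_B/Δp_A = 4.95

Since Δp_min ∝ 1/Δx, the particle with smaller position uncertainty (B) has larger momentum uncertainty.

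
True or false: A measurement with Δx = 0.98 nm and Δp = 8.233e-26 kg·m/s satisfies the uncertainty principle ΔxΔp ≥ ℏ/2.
Yes, it satisfies the uncertainty principle.

Calculate the product ΔxΔp:
ΔxΔp = (9.800e-10 m) × (8.233e-26 kg·m/s)
ΔxΔp = 8.068e-35 J·s

Compare to the minimum allowed value ℏ/2:
ℏ/2 = 5.273e-35 J·s

Since ΔxΔp = 8.068e-35 J·s ≥ 5.273e-35 J·s = ℏ/2,
the measurement satisfies the uncertainty principle.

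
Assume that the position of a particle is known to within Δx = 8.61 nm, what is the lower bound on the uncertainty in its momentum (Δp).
6.124 × 10^-27 kg·m/s

Using the Heisenberg uncertainty principle:
ΔxΔp ≥ ℏ/2

The minimum uncertainty in momentum is:
Δp_min = ℏ/(2Δx)
Δp_min = (1.055e-34 J·s) / (2 × 8.610e-09 m)
Δp_min = 6.124e-27 kg·m/s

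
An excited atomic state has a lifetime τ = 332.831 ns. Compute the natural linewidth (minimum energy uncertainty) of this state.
988.808 peV

Using the energy-time uncertainty principle:
ΔEΔt ≥ ℏ/2

The lifetime τ represents the time uncertainty Δt.
The natural linewidth (minimum energy uncertainty) is:

ΔE = ℏ/(2τ)
ΔE = (1.055e-34 J·s) / (2 × 3.328e-07 s)
ΔE = 1.584e-28 J = 988.808 peV

This natural linewidth limits the precision of spectroscopic measurements.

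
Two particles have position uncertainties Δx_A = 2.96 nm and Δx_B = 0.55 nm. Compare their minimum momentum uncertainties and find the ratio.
Particle B has the larger minimum momentum uncertainty, by a factor of 5.38.

For each particle, the minimum momentum uncertainty is Δp_min = ℏ/(2Δx):

Particle A: Δp_A = ℏ/(2×2.960e-09 m) = 1.781e-26 kg·m/s
Particle B: Δp_B = ℏ/(2×5.500e-10 m) = 9.587e-26 kg·m/s

Ratio: Δp_B/Δp_A = 5.38

Since Δp_min ∝ 1/Δx, the particle with smaller position uncertainty (B) has larger momentum uncertainty.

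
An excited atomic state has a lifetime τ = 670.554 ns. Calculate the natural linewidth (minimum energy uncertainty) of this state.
490.797 peV

Using the energy-time uncertainty principle:
ΔEΔt ≥ ℏ/2

The lifetime τ represents the time uncertainty Δt.
The natural linewidth (minimum energy uncertainty) is:

ΔE = ℏ/(2τ)
ΔE = (1.055e-34 J·s) / (2 × 6.706e-07 s)
ΔE = 7.863e-29 J = 490.797 peV

This natural linewidth limits the precision of spectroscopic measurements.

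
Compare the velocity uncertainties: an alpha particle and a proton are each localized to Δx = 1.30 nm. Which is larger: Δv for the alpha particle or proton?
The proton has the larger minimum velocity uncertainty, by a ratio of 4.0.

For both particles, Δp_min = ℏ/(2Δx) = 4.056e-26 kg·m/s (same for both).

The velocity uncertainty is Δv = Δp/m:
- alpha particle: Δv = 4.056e-26 / 6.645e-27 = 6.104e+00 m/s = 6.104 m/s
- proton: Δv = 4.056e-26 / 1.673e-27 = 2.425e+01 m/s = 24.250 m/s

Ratio: 2.425e+01 / 6.104e+00 = 4.0

The lighter particle has larger velocity uncertainty because Δv ∝ 1/m.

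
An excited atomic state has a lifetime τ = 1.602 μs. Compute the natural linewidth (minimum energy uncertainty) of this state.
205.434 peV

Using the energy-time uncertainty principle:
ΔEΔt ≥ ℏ/2

The lifetime τ represents the time uncertainty Δt.
The natural linewidth (minimum energy uncertainty) is:

ΔE = ℏ/(2τ)
ΔE = (1.055e-34 J·s) / (2 × 1.602e-06 s)
ΔE = 3.291e-29 J = 205.434 peV

This natural linewidth limits the precision of spectroscopic measurements.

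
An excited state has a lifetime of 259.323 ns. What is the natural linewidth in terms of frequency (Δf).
306.866 kHz

Using the energy-time uncertainty principle and E = hf:
ΔEΔt ≥ ℏ/2
hΔf·Δt ≥ ℏ/2

The minimum frequency uncertainty is:
Δf = ℏ/(2hτ) = 1/(4πτ)
Δf = 1/(4π × 2.593e-07 s)
Δf = 3.069e+05 Hz = 306.866 kHz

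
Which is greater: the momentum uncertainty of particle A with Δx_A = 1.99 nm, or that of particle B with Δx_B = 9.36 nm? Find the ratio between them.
Particle A has the larger minimum momentum uncertainty, by a factor of 4.70.

For each particle, the minimum momentum uncertainty is Δp_min = ℏ/(2Δx):

Particle A: Δp_A = ℏ/(2×1.990e-09 m) = 2.650e-26 kg·m/s
Particle B: Δp_B = ℏ/(2×9.360e-09 m) = 5.633e-27 kg·m/s

Ratio: Δp_A/Δp_B = 4.70

Since Δp_min ∝ 1/Δx, the particle with smaller position uncertainty (A) has larger momentum uncertainty.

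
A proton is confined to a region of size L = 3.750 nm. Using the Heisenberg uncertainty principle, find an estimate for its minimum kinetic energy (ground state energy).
368.886 neV

Using the uncertainty principle to estimate ground state energy:

1. The position uncertainty is approximately the confinement size:
   Δx ≈ L = 3.750e-09 m

2. From ΔxΔp ≥ ℏ/2, the minimum momentum uncertainty is:
   Δp ≈ ℏ/(2L) = 1.406e-26 kg·m/s

3. The kinetic energy is approximately:
   KE ≈ (Δp)²/(2m) = (1.406e-26)²/(2 × 1.673e-27 kg)
   KE ≈ 5.910e-26 J = 368.886 neV

This is an order-of-magnitude estimate of the ground state energy.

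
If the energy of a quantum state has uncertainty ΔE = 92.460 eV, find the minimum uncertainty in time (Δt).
3.559 as

Using the energy-time uncertainty principle:
ΔEΔt ≥ ℏ/2

The minimum uncertainty in time is:
Δt_min = ℏ/(2ΔE)
Δt_min = (1.055e-34 J·s) / (2 × 1.481e-17 J)
Δt_min = 3.559e-18 s = 3.559 as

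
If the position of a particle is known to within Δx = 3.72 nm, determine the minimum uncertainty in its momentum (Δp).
1.417 × 10^-26 kg·m/s

Using the Heisenberg uncertainty principle:
ΔxΔp ≥ ℏ/2

The minimum uncertainty in momentum is:
Δp_min = ℏ/(2Δx)
Δp_min = (1.055e-34 J·s) / (2 × 3.720e-09 m)
Δp_min = 1.417e-26 kg·m/s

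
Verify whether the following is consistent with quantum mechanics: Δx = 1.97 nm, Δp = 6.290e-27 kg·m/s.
No, it violates the uncertainty principle (impossible measurement).

Calculate the product ΔxΔp:
ΔxΔp = (1.970e-09 m) × (6.290e-27 kg·m/s)
ΔxΔp = 1.239e-35 J·s

Compare to the minimum allowed value ℏ/2:
ℏ/2 = 5.273e-35 J·s

Since ΔxΔp = 1.239e-35 J·s < 5.273e-35 J·s = ℏ/2,
the measurement violates the uncertainty principle.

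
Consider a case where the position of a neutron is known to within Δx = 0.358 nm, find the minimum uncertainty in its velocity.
87.936 m/s

Using the Heisenberg uncertainty principle and Δp = mΔv:
ΔxΔp ≥ ℏ/2
Δx(mΔv) ≥ ℏ/2

The minimum uncertainty in velocity is:
Δv_min = ℏ/(2mΔx)
Δv_min = (1.055e-34 J·s) / (2 × 1.675e-27 kg × 3.580e-10 m)
Δv_min = 8.794e+01 m/s = 87.936 m/s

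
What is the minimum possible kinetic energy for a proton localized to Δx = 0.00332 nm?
470.628 meV

Localizing a particle requires giving it sufficient momentum uncertainty:

1. From uncertainty principle: Δp ≥ ℏ/(2Δx)
   Δp_min = (1.055e-34 J·s) / (2 × 3.320e-12 m)
   Δp_min = 1.588e-23 kg·m/s

2. This momentum uncertainty corresponds to kinetic energy:
   KE ≈ (Δp)²/(2m) = (1.588e-23)²/(2 × 1.673e-27 kg)
   KE = 7.540e-20 J = 470.628 meV

Tighter localization requires more energy.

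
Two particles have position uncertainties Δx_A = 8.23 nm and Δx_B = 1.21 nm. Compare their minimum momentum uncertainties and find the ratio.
Particle B has the larger minimum momentum uncertainty, by a factor of 6.80.

For each particle, the minimum momentum uncertainty is Δp_min = ℏ/(2Δx):

Particle A: Δp_A = ℏ/(2×8.230e-09 m) = 6.407e-27 kg·m/s
Particle B: Δp_B = ℏ/(2×1.210e-09 m) = 4.358e-26 kg·m/s

Ratio: Δp_B/Δp_A = 6.80

Since Δp_min ∝ 1/Δx, the particle with smaller position uncertainty (B) has larger momentum uncertainty.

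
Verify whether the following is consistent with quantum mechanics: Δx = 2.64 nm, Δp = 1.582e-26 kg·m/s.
No, it violates the uncertainty principle (impossible measurement).

Calculate the product ΔxΔp:
ΔxΔp = (2.640e-09 m) × (1.582e-26 kg·m/s)
ΔxΔp = 4.176e-35 J·s

Compare to the minimum allowed value ℏ/2:
ℏ/2 = 5.273e-35 J·s

Since ΔxΔp = 4.176e-35 J·s < 5.273e-35 J·s = ℏ/2,
the measurement violates the uncertainty principle.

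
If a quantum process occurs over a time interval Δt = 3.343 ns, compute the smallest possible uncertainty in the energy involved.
98.446 neV

Using the energy-time uncertainty principle:
ΔEΔt ≥ ℏ/2

The minimum uncertainty in energy is:
ΔE_min = ℏ/(2Δt)
ΔE_min = (1.055e-34 J·s) / (2 × 3.343e-09 s)
ΔE_min = 1.577e-26 J = 98.446 neV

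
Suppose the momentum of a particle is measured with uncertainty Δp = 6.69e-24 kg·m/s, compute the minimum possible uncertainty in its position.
7.882 pm

Using the Heisenberg uncertainty principle:
ΔxΔp ≥ ℏ/2

The minimum uncertainty in position is:
Δx_min = ℏ/(2Δp)
Δx_min = (1.055e-34 J·s) / (2 × 6.690e-24 kg·m/s)
Δx_min = 7.882e-12 m = 7.882 pm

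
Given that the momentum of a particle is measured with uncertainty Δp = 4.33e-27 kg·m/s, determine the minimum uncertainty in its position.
12.178 nm

Using the Heisenberg uncertainty principle:
ΔxΔp ≥ ℏ/2

The minimum uncertainty in position is:
Δx_min = ℏ/(2Δp)
Δx_min = (1.055e-34 J·s) / (2 × 4.330e-27 kg·m/s)
Δx_min = 1.218e-08 m = 12.178 nm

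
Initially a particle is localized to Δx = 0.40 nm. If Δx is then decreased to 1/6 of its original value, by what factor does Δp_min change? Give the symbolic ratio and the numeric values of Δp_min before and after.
Original Δp_min = 1.318 × 10^-25 kg·m/s; new Δp'_min = 7.909 × 10^-25 kg·m/s; ratio Δp'_min/Δp_min = 6.

From the uncertainty principle ΔxΔp ≥ ℏ/2, the minimum momentum uncertainty is Δp_min = ℏ/(2Δx).

Original (Δx = 0.40 nm = 4.000e-10 m):
Δp_min = (1.055e-34 J·s)/(2 × 4.000e-10 m) = 1.318e-25 kg·m/s

When Δx → (1/6)Δx:
Δp'_min = ℏ/(2 × (1/6)Δx) = 6 × ℏ/(2Δx) = 6 × Δp_min
Δp'_min = 6 × 1.318e-25 kg·m/s = 7.909e-25 kg·m/s

Since Δp_min ∝ 1/Δx, when Δx is decreased to 1/6 of its original value, Δp_min increases to 6 times its original value.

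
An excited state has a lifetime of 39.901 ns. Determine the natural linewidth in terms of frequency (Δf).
1.994 MHz

Using the energy-time uncertainty principle and E = hf:
ΔEΔt ≥ ℏ/2
hΔf·Δt ≥ ℏ/2

The minimum frequency uncertainty is:
Δf = ℏ/(2hτ) = 1/(4πτ)
Δf = 1/(4π × 3.990e-08 s)
Δf = 1.994e+06 Hz = 1.994 MHz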